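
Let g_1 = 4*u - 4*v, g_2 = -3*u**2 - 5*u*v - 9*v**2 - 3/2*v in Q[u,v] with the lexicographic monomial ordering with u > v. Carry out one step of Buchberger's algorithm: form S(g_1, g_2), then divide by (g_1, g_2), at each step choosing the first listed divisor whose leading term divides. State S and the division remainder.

lcm(LM(g_1), LM(g_2)) = u**2.
S = (lcm/LT(g_1))·g_1 − (lcm/LT(g_2))·g_2 = -8/3*u*v - 3*v**2 - 1/2*v.
Reduce S modulo (g_1, g_2) in that order:
  leading term u*v: subtract (-2/3*v)·g_1 from -8/3*u*v - 3*v**2 - 1/2*v → -17/3*v**2 - 1/2*v
  leading term v**2: no divisor's leading term divides it; move -17/3*v**2 to the remainder.
  leading term v: no divisor's leading term divides it; move -1/2*v to the remainder.
The remainder -17/3*v**2 - 1/2*v is nonzero, so it would be added as the next basis element.

S(g_1, g_2) = -8/3*u*v - 3*v**2 - 1/2*v; remainder on division = -17/3*v**2 - 1/2*v.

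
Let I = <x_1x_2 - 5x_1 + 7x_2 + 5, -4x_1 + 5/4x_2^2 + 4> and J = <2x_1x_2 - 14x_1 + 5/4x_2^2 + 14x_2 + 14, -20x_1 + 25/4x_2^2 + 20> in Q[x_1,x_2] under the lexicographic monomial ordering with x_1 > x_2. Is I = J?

Yes, the ideals are equal.

For a fixed monomial order, each ideal has a unique reduced Gröbner basis; comparing bases decides equality.
Buchberger on the first generating set:
f_1 = x_1x_2 - 5x_1 + 7x_2 + 5, LT = x_1x_2.
f_2 = -4x_1 + 5/4x_2^2 + 4, LT = x_1.

S(f_1,f_2): lcm = x_1x_2. S = -5x_1 + 5/16x_2^3 + 8x_2 + 5.
  leading term x_1: subtract (5/4)·f_2 from -5x_1 + 5/16x_2^3 + 8x_2 + 5 → 5/16x_2^3 - 25/16x_2^2 + 8x_2
  leading term x_2^3: no divisor's leading term divides it; move 5/16x_2^3 to the remainder.
  leading term x_2^2: no divisor's leading term divides it; move -25/16x_2^2 to the remainder.
  leading term x_2: no divisor's leading term divides it; move 8x_2 to the remainder.
  remainder 5/16x_2^3 - 25/16x_2^2 + 8x_2 ≠ 0; add g_3 = 5/16x_2^3 - 25/16x_2^2 + 8x_2 to the basis.

The other S-polynomials (S(f_1,g_3), S(f_2,g_3)) all reduce to 0 modulo the current basis, so we have a Gröbner basis.
Inter-reduce: drop elements whose leading term is divisible by another's, tail-reduce, and make monic.
Reduced Gröbner basis: {x_1 - 5/16x_2^2 - 1, x_2^3 - 5x_2^2 + 128/5x_2}.

Buchberger on the second generating set:
h_1 = 2x_1x_2 - 14x_1 + 5/4x_2^2 + 14x_2 + 14, LT = x_1x_2.
h_2 = -20x_1 + 25/4x_2^2 + 20, LT = x_1.

S(h_1,h_2): lcm = x_1x_2. S = -7x_1 + 5/16x_2^3 + 5/8x_2^2 + 8x_2 + 7.
  leading term x_1: subtract (7/20)·h_2 from -7x_1 + 5/16x_2^3 + 5/8x_2^2 + 8x_2 + 7 → 5/16x_2^3 - 25/16x_2^2 + 8x_2
  leading term x_2^3: no divisor's leading term divides it; move 5/16x_2^3 to the remainder.
  leading term x_2^2: no divisor's leading term divides it; move -25/16x_2^2 to the remainder.
  leading term x_2: no divisor's leading term divides it; move 8x_2 to the remainder.
  remainder 5/16x_2^3 - 25/16x_2^2 + 8x_2 ≠ 0; add k_3 = 5/16x_2^3 - 25/16x_2^2 + 8x_2 to the basis.

The other S-polynomials (S(h_1,k_3), S(h_2,k_3)) all reduce to 0 modulo the current basis, so we have a Gröbner basis.
Inter-reduce: drop elements whose leading term is divisible by another's, tail-reduce, and make monic.
Reduced Gröbner basis: {x_1 - 5/16x_2^2 - 1, x_2^3 - 5x_2^2 + 128/5x_2}.

The two bases agree; hence the ideals are identical.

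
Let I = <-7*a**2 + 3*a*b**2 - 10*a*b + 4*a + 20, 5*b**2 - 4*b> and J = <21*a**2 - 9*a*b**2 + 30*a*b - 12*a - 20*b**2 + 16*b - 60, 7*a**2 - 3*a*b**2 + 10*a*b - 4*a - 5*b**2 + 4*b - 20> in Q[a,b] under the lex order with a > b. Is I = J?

Yes, the ideals are equal.

Equality of ideals is decidable: compute both reduced Gröbner bases (unique for the ordering) and check whether they agree.
Buchberger on the first generating set:
f_1 = -7*a**2 + 3*a*b**2 - 10*a*b + 4*a + 20, LT = a**2.
f_2 = 5*b**2 - 4*b, LT = b**2.

S(f_1,f_2): leading monomials are coprime, so the S-polynomial reduces to 0 (Buchberger's first criterion).
Every S-polynomial of the final basis reduces to 0, so we have a Gröbner basis.
Inter-reduce: drop elements whose leading term is divisible by another's, tail-reduce, and make monic.
Reduced Gröbner basis: {a**2 + 38/35*a*b - 4/7*a - 20/7, b**2 - 4/5*b}.

Buchberger on the second generating set:
h_1 = 21*a**2 - 9*a*b**2 + 30*a*b - 12*a - 20*b**2 + 16*b - 60, LT = a**2.
h_2 = 7*a**2 - 3*a*b**2 + 10*a*b - 4*a - 5*b**2 + 4*b - 20, LT = a**2.

S(h_1,h_2): lcm = a**2. S = -5/21*b**2 + 4/21*b.
  leading term b**2: no divisor's leading term divides it; move -5/21*b**2 to the remainder.
  leading term b: no divisor's leading term divides it; move 4/21*b to the remainder.
  remainder -5/21*b**2 + 4/21*b ≠ 0; add k_3 = -5/21*b**2 + 4/21*b to the basis.

S(h_1,k_3): leading monomials are coprime, so the S-polynomial reduces to 0 (Buchberger's first criterion).
S(h_2,k_3): leading monomials are coprime, so the S-polynomial reduces to 0 (Buchberger's first criterion).
Every S-polynomial of the final basis reduces to 0, so we have a Gröbner basis.
Inter-reduce: drop elements whose leading term is divisible by another's, tail-reduce, and make monic.
Reduced Gröbner basis: {a**2 + 38/35*a*b - 4/7*a - 20/7, b**2 - 4/5*b}.

Same reduced basis, so the two generating sets span the same ideal.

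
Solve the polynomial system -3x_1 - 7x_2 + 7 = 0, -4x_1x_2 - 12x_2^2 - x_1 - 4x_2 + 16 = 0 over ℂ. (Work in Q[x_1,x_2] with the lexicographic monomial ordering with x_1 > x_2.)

Compute a lex Gröbner basis by Buchberger's algorithm.
f_1 = -3x_1 - 7x_2 + 7, LT = x_1.
f_2 = -4x_1x_2 - x_1 - 12x_2^2 - 4x_2 + 16, LT = x_1x_2.

S(f_1,f_2): lcm = x_1x_2. S = -1/4x_1 - 2/3x_2^2 - 10/3x_2 + 4.
  leading term x_1: subtract (1/12)·f_1 from -1/4x_1 - 2/3x_2^2 - 10/3x_2 + 4 → -2/3x_2^2 - 11/4x_2 + 41/12
  leading term x_2^2: no divisor's leading term divides it; move -2/3x_2^2 to the remainder.
  leading term x_2: no divisor's leading term divides it; move -11/4x_2 to the remainder.
  leading term 1: no divisor's leading term divides it; move 41/12 to the remainder.
  remainder -2/3x_2^2 - 11/4x_2 + 41/12 ≠ 0; add h_3 = -2/3x_2^2 - 11/4x_2 + 41/12 to the basis.

The other S-polynomials (S(f_1,h_3), S(f_2,h_3)) all reduce to 0 modulo the current basis, so we have a Gröbner basis.
Inter-reduce: drop elements whose leading term is divisible by another's, tail-reduce, and make monic.
Reduced Gröbner basis: {x_1 + 7/3x_2 - 7/3, x_2^2 + 33/8x_2 - 41/8}.

Elimination: the polynomial x_2^2 + 33/8x_2 - 41/8 lies in the elimination ideal for x_2, so x_2 ∈ {-41/8, 1}. For each such x_2, the remaining basis elements (now univariate) give the rest of the solution.
  x_2 = -41/8: the earlier basis element becomes x_1 - 343/24 = 0, giving x_1 = 343/24 — point (343/24, -41/8).
  x_2 = 1: the earlier basis element becomes x_1 = 0, giving x_1 = 0 — point (0, 1).

{(343/24, -41/8), (0, 1)}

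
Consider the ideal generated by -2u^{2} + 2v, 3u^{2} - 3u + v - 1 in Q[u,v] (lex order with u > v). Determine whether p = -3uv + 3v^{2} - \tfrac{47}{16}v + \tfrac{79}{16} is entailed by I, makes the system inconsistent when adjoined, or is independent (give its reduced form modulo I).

Adjoining -3uv + 3v^{2} - \tfrac{47}{16}v + \tfrac{79}{16} makes the ideal the whole ring: the system is inconsistent.

First compute the reduced Gröbner basis of I by Buchberger's algorithm.
f_1 = -2u^{2} + 2v, LT = u^{2}.
f_2 = 3u^{2} - 3u + v - 1, LT = u^{2}.

S(f_1,f_2): lcm = u^{2}. S = u - \tfrac{4}{3}v + \tfrac{1}{3}.
  leading term u: no divisor's leading term divides it; move u to the remainder.
  leading term v: no divisor's leading term divides it; move -\tfrac{4}{3}v to the remainder.
  leading term 1: no divisor's leading term divides it; move \tfrac{1}{3} to the remainder.
  remainder u - \tfrac{4}{3}v + \tfrac{1}{3} ≠ 0; add h_3 = u - \tfrac{4}{3}v + \tfrac{1}{3} to the basis.

S(f_1,h_3): lcm = u^{2}. S = \tfrac{4}{3}uv - \tfrac{1}{3}u - v.
  leading term uv: subtract (\tfrac{4}{3}v)·h_3 from \tfrac{4}{3}uv - \tfrac{1}{3}u - v → -\tfrac{1}{3}u + \tfrac{16}{9}v^{2} - \tfrac{13}{9}v
  leading term u: subtract (-\tfrac{1}{3})·h_3 from -\tfrac{1}{3}u + \tfrac{16}{9}v^{2} - \tfrac{13}{9}v → \tfrac{16}{9}v^{2} - \tfrac{17}{9}v + \tfrac{1}{9}
  leading term v^{2}: no divisor's leading term divides it; move \tfrac{16}{9}v^{2} to the remainder.
  leading term v: no divisor's leading term divides it; move -\tfrac{17}{9}v to the remainder.
  leading term 1: no divisor's leading term divides it; move \tfrac{1}{9} to the remainder.
  remainder \tfrac{16}{9}v^{2} - \tfrac{17}{9}v + \tfrac{1}{9} ≠ 0; add h_4 = \tfrac{16}{9}v^{2} - \tfrac{17}{9}v + \tfrac{1}{9} to the basis.

S(f_2,h_3): lcm = u^{2}. S = \tfrac{4}{3}uv - \tfrac{4}{3}u + \tfrac{1}{3}v - \tfrac{1}{3}.
  leading term uv: subtract (\tfrac{4}{3}v)·h_3 from \tfrac{4}{3}uv - \tfrac{4}{3}u + \tfrac{1}{3}v - \tfrac{1}{3} → -\tfrac{4}{3}u + \tfrac{16}{9}v^{2} - \tfrac{1}{9}v - \tfrac{1}{3}
  leading term u: subtract (-\tfrac{4}{3})·h_3 from -\tfrac{4}{3}u + \tfrac{16}{9}v^{2} - \tfrac{1}{9}v - \tfrac{1}{3} → \tfrac{16}{9}v^{2} - \tfrac{17}{9}v + \tfrac{1}{9}
  leading term v^{2}: subtract (1)·h_4 from \tfrac{16}{9}v^{2} - \tfrac{17}{9}v + \tfrac{1}{9} → 0
  remainder 0.

S(f_1,h_4): leading monomials are coprime, so the S-polynomial reduces to 0 (Buchberger's first criterion).
S(f_2,h_4): leading monomials are coprime, so the S-polynomial reduces to 0 (Buchberger's first criterion).
S(h_3,h_4): leading monomials are coprime, so the S-polynomial reduces to 0 (Buchberger's first criterion).
Every S-polynomial of the final basis reduces to 0, so we have a Gröbner basis.
Inter-reduce: drop elements whose leading term is divisible by another's, tail-reduce, and make monic.
Reduced Gröbner basis: {u - \tfrac{4}{3}v + \tfrac{1}{3}, v^{2} - \tfrac{17}{16}v + \tfrac{1}{16}}.
Label its elements g_1 = u - \tfrac{4}{3}v + \tfrac{1}{3}, g_2 = v^{2} - \tfrac{17}{16}v + \tfrac{1}{16}.

Reduce p = -3uv + 3v^{2} - \tfrac{47}{16}v + \tfrac{79}{16} modulo G:
  leading term uv: subtract (-3v)·g_1 from -3uv + 3v^{2} - \tfrac{47}{16}v + \tfrac{79}{16} → -v^{2} - \tfrac{31}{16}v + \tfrac{79}{16}
  leading term v^{2}: subtract (-1)·g_2 from -v^{2} - \tfrac{31}{16}v + \tfrac{79}{16} → -3v + 5
  leading term v: no divisor's leading term divides it; move -3v to the remainder.
  leading term 1: no divisor's leading term divides it; move 5 to the remainder.
  normal form = -3v + 5.
The normal form is nonzero, so p ∉ I. Since p minus its normal form lies in I, I + (p) = I + (r) where r = -3v + 5; decide whether this ideal is the whole ring.
Run Buchberger on G together with r (pairs among the g_i already reduce to 0 since G is a Gröbner basis):
g_1 = u - \tfrac{4}{3}v + \tfrac{1}{3}, LT = u.
g_2 = v^{2} - \tfrac{17}{16}v + \tfrac{1}{16}, LT = v^{2}.
r = -3v + 5, LT = v.

S(g_1,g_2): leading monomials are coprime, so the S-polynomial reduces to 0 (Buchberger's first criterion).
S(g_1,r): leading monomials are coprime, so the S-polynomial reduces to 0 (Buchberger's first criterion).
S(g_2,r): lcm = v^{2}. S = \tfrac{29}{48}v + \tfrac{1}{16}.
  leading term v: subtract (-\tfrac{29}{144})·r from \tfrac{29}{48}v + \tfrac{1}{16} → \tfrac{77}{72}
  leading term 1: no divisor's leading term divides it; move \tfrac{77}{72} to the remainder.
  remainder \tfrac{77}{72} ≠ 0; add m_4 = \tfrac{77}{72} to the basis.

S(g_1,m_4): leading monomials are coprime, so the S-polynomial reduces to 0 (Buchberger's first criterion).
S(g_2,m_4): leading monomials are coprime, so the S-polynomial reduces to 0 (Buchberger's first criterion).
S(r,m_4): leading monomials are coprime, so the S-polynomial reduces to 0 (Buchberger's first criterion).
Every S-polynomial of the final basis reduces to 0, so we have a Gröbner basis.
Inter-reduce: drop elements whose leading term is divisible by another's, tail-reduce, and make monic.
Reduced Gröbner basis: {1}.
The reduced Gröbner basis of I + (p) is {1}: the ideal is the whole ring, so the enlarged system has no common solution — adjoining p is inconsistent.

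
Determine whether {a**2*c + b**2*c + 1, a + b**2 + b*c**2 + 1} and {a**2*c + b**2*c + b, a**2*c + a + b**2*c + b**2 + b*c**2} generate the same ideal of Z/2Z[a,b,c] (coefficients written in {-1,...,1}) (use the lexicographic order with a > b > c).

No, the ideals differ.

For a fixed monomial order, each ideal has a unique reduced Gröbner basis; comparing bases decides equality.
Buchberger on the first generating set:
f_1 = a**2*c + b**2*c + 1, LT = a**2*c.
f_2 = a + b**2 + b*c**2 + 1, LT = a.

S(f_1,f_2): lcm = a**2*c. S = a*b**2*c + a*b*c**3 + a*c + b**2*c + 1.
  leading term a*b**2*c: subtract (b**2*c)·f_2 from a*b**2*c + a*b*c**3 + a*c + b**2*c + 1 → a*b*c**3 + a*c + b**4*c + b**3*c**3 + 1
  leading term a*b*c**3: subtract (b*c**3)·f_2 from a*b*c**3 + a*c + b**4*c + b**3*c**3 + 1 → a*c + b**4*c + b**2*c**5 + b*c**3 + 1
  leading term a*c: subtract (c)·f_2 from a*c + b**4*c + b**2*c**5 + b*c**3 + 1 → b**4*c + b**2*c**5 + b**2*c + c + 1
  leading term b**4*c: no divisor's leading term divides it; move b**4*c to the remainder.
  leading term b**2*c**5: no divisor's leading term divides it; move b**2*c**5 to the remainder.
  leading term b**2*c: no divisor's leading term divides it; move b**2*c to the remainder.
  leading term c: no divisor's leading term divides it; move c to the remainder.
  leading term 1: no divisor's leading term divides it; move 1 to the remainder.
  remainder b**4*c + b**2*c**5 + b**2*c + c + 1 ≠ 0; add g_3 = b**4*c + b**2*c**5 + b**2*c + c + 1 to the basis.

The other S-polynomials (S(f_1,g_3), S(f_2,g_3)) all reduce to 0 modulo the current basis, so we have a Gröbner basis.
Inter-reduce: drop elements whose leading term is divisible by another's, tail-reduce, and make monic.
Reduced Gröbner basis: {a + b**2 + b*c**2 + 1, b**4*c + b**2*c**5 + b**2*c + c + 1}.

Buchberger on the second generating set:
h_1 = a**2*c + b**2*c + b, LT = a**2*c.
h_2 = a**2*c + a + b**2*c + b**2 + b*c**2, LT = a**2*c.

S(h_1,h_2): lcm = a**2*c. S = a + b**2 + b*c**2 + b.
  leading term a: no divisor's leading term divides it; move a to the remainder.
  leading term b**2: no divisor's leading term divides it; move b**2 to the remainder.
  leading term b*c**2: no divisor's leading term divides it; move b*c**2 to the remainder.
  leading term b: no divisor's leading term divides it; move b to the remainder.
  remainder a + b**2 + b*c**2 + b ≠ 0; add k_3 = a + b**2 + b*c**2 + b to the basis.

S(h_1,k_3): lcm = a**2*c. S = a*b**2*c + a*b*c**3 + a*b*c + b**2*c + b.
  leading term a*b**2*c: subtract (b**2*c)·k_3 from a*b**2*c + a*b*c**3 + a*b*c + b**2*c + b → a*b*c**3 + a*b*c + b**4*c + b**3*c**3 + b**3*c + b**2*c + b
  leading term a*b*c**3: subtract (b*c**3)·k_3 from a*b*c**3 + a*b*c + b**4*c + b**3*c**3 + b**3*c + b**2*c + b → a*b*c + b**4*c + b**3*c + b**2*c**5 + b**2*c**3 + b**2*c + b
  leading term a*b*c: subtract (b*c)·k_3 from a*b*c + b**4*c + b**3*c + b**2*c**5 + b**2*c**3 + b**2*c + b → b**4*c + b**2*c**5 + b
  leading term b**4*c: no divisor's leading term divides it; move b**4*c to the remainder.
  leading term b**2*c**5: no divisor's leading term divides it; move b**2*c**5 to the remainder.
  leading term b: no divisor's leading term divides it; move b to the remainder.
  remainder b**4*c + b**2*c**5 + b ≠ 0; add k_4 = b**4*c + b**2*c**5 + b to the basis.

The other S-polynomials (S(h_2,k_3), S(h_1,k_4), S(h_2,k_4), S(k_3,k_4)) all reduce to 0 modulo the current basis, so we have a Gröbner basis.
Inter-reduce: drop elements whose leading term is divisible by another's, tail-reduce, and make monic.
Reduced Gröbner basis: {a + b**2 + b*c**2 + b, b**4*c + b**2*c**5 + b}.

The bases are distinct; the ideals are different.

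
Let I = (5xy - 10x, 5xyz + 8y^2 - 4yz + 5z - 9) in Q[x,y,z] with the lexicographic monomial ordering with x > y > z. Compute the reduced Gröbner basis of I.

G = {xy - 2x, xz + 4/5y^2 - 2/5yz + 1/2z - 9/10, y^3 - 1/2y^2z - 2y^2 + 13/8yz - 9/8y - 5/4z + 9/4}

f_1 = 5xy - 10x, LT = xy.
f_2 = 5xyz + 8y^2 - 4yz + 5z - 9, LT = xyz.

S(f_1,f_2): lcm = xyz. S = -2xz - 8/5y^2 + 4/5yz - z + 9/5.
  leading term xz: no divisor's leading term divides it; move -2xz to the remainder.
  leading term y^2: no divisor's leading term divides it; move -8/5y^2 to the remainder.
  leading term yz: no divisor's leading term divides it; move 4/5yz to the remainder.
  leading term z: no divisor's leading term divides it; move -z to the remainder.
  leading term 1: no divisor's leading term divides it; move 9/5 to the remainder.
  remainder -2xz - 8/5y^2 + 4/5yz - z + 9/5 ≠ 0; add g_3 = -2xz - 8/5y^2 + 4/5yz - z + 9/5 to the basis.

S(f_1,g_3): lcm = xyz. S = -2xz - 4/5y^3 + 2/5y^2z - 1/2yz + 9/10y.
  leading term xz: subtract (1)·g_3 from -2xz - 4/5y^3 + 2/5y^2z - 1/2yz + 9/10y → -4/5y^3 + 2/5y^2z + 8/5y^2 - 13/10yz + 9/10y + z - 9/5
  leading term y^3: no divisor's leading term divides it; move -4/5y^3 to the remainder.
  leading term y^2z: no divisor's leading term divides it; move 2/5y^2z to the remainder.
  leading term y^2: no divisor's leading term divides it; move 8/5y^2 to the remainder.
  leading term yz: no divisor's leading term divides it; move -13/10yz to the remainder.
  leading term y: no divisor's leading term divides it; move 9/10y to the remainder.
  leading term z: no divisor's leading term divides it; move z to the remainder.
  leading term 1: no divisor's leading term divides it; move -9/5 to the remainder.
  remainder -4/5y^3 + 2/5y^2z + 8/5y^2 - 13/10yz + 9/10y + z - 9/5 ≠ 0; add g_4 = -4/5y^3 + 2/5y^2z + 8/5y^2 - 13/10yz + 9/10y + z - 9/5 to the basis.

The other S-polynomials (S(f_2,g_3), S(f_1,g_4), S(f_2,g_4), S(g_3,g_4)) all reduce to 0 modulo the current basis, so we have a Gröbner basis.
Inter-reduce: drop elements whose leading term is divisible by another's, tail-reduce, and make monic.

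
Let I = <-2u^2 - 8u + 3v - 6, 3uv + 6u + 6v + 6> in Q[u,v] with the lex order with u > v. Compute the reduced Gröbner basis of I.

f_1 = -2u^2 - 8u + 3v - 6, LT = u^2.
f_2 = 3uv + 6u + 6v + 6, LT = uv.

S(f_1,f_2): lcm = u^2v. S = -2u^2 + 2uv - 2u - 3/2v^2 + 3v.
  leading term u^2: subtract (1)·f_1 from -2u^2 + 2uv - 2u - 3/2v^2 + 3v → 2uv + 6u - 3/2v^2 + 6
  leading term uv: subtract (2/3)·f_2 from 2uv + 6u - 3/2v^2 + 6 → 2u - 3/2v^2 - 4v + 2
  leading term u: no divisor's leading term divides it; move 2u to the remainder.
  leading term v^2: no divisor's leading term divides it; move -3/2v^2 to the remainder.
  leading term v: no divisor's leading term divides it; move -4v to the remainder.
  leading term 1: no divisor's leading term divides it; move 2 to the remainder.
  remainder 2u - 3/2v^2 - 4v + 2 ≠ 0; add g_3 = 2u - 3/2v^2 - 4v + 2 to the basis.

S(f_2,g_3): lcm = uv. S = 2u + 3/4v^3 + 2v^2 + v + 2.
  leading term u: subtract (1)·g_3 from 2u + 3/4v^3 + 2v^2 + v + 2 → 3/4v^3 + 7/2v^2 + 5v
  leading term v^3: no divisor's leading term divides it; move 3/4v^3 to the remainder.
  leading term v^2: no divisor's leading term divides it; move 7/2v^2 to the remainder.
  leading term v: no divisor's leading term divides it; move 5v to the remainder.
  remainder 3/4v^3 + 7/2v^2 + 5v ≠ 0; add g_4 = 3/4v^3 + 7/2v^2 + 5v to the basis.

The other S-polynomials (S(f_1,g_3), S(f_1,g_4), S(f_2,g_4), S(g_3,g_4)) all reduce to 0 modulo the current basis, so we have a Gröbner basis.
Inter-reduce: drop elements whose leading term is divisible by another's, tail-reduce, and make monic.

G = {u - 3/4v^2 - 2v + 1, v^3 + 14/3v^2 + 20/3v}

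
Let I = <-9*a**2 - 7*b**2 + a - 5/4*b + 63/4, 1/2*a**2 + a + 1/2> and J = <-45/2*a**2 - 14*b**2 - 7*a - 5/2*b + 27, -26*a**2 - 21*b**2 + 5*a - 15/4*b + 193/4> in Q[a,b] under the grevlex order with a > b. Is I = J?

Yes, the ideals are equal.

For a fixed monomial order, each ideal has a unique reduced Gröbner basis; comparing bases decides equality.
Buchberger on the first generating set:
f_1 = -9*a**2 - 7*b**2 + a - 5/4*b + 63/4, LT = a**2.
f_2 = 1/2*a**2 + a + 1/2, LT = a**2.

S(f_1,f_2): lcm = a**2. S = 7/9*b**2 - 19/9*a + 5/36*b - 11/4.
  leading term b**2: no divisor's leading term divides it; move 7/9*b**2 to the remainder.
  leading term a: no divisor's leading term divides it; move -19/9*a to the remainder.
  leading term b: no divisor's leading term divides it; move 5/36*b to the remainder.
  leading term 1: no divisor's leading term divides it; move -11/4 to the remainder.
  remainder 7/9*b**2 - 19/9*a + 5/36*b - 11/4 ≠ 0; add g_3 = 7/9*b**2 - 19/9*a + 5/36*b - 11/4 to the basis.

The other S-polynomials (S(f_1,g_3), S(f_2,g_3)) all reduce to 0 modulo the current basis, so we have a Gröbner basis.
Inter-reduce: drop elements whose leading term is divisible by another's, tail-reduce, and make monic.
Reduced Gröbner basis: {a**2 + 2*a + 1, b**2 - 19/7*a + 5/28*b - 99/28}.

Buchberger on the second generating set:
h_1 = -45/2*a**2 - 14*b**2 - 7*a - 5/2*b + 27, LT = a**2.
h_2 = -26*a**2 - 21*b**2 + 5*a - 15/4*b + 193/4, LT = a**2.

S(h_1,h_2): lcm = a**2. S = -217/1170*b**2 + 589/1170*a - 31/936*b + 341/520.
  leading term b**2: no divisor's leading term divides it; move -217/1170*b**2 to the remainder.
  leading term a: no divisor's leading term divides it; move 589/1170*a to the remainder.
  leading term b: no divisor's leading term divides it; move -31/936*b to the remainder.
  leading term 1: no divisor's leading term divides it; move 341/520 to the remainder.
  remainder -217/1170*b**2 + 589/1170*a - 31/936*b + 341/520 ≠ 0; add k_3 = -217/1170*b**2 + 589/1170*a - 31/936*b + 341/520 to the basis.

The other S-polynomials (S(h_1,k_3), S(h_2,k_3)) all reduce to 0 modulo the current basis, so we have a Gröbner basis.
Inter-reduce: drop elements whose leading term is divisible by another's, tail-reduce, and make monic.
Reduced Gröbner basis: {a**2 + 2*a + 1, b**2 - 19/7*a + 5/28*b - 99/28}.

The two bases agree; hence the ideals are identical.
The choice of monomial ordering does not affect the verdict — as long as both bases are computed under the same ordering, their equality decides ideal equality.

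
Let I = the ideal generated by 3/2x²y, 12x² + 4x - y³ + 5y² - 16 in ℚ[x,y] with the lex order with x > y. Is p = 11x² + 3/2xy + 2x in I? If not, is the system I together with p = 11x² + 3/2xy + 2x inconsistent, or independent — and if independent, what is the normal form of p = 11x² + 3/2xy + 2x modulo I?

First compute the reduced Gröbner basis of I by Buchberger's algorithm.
f_1 = 3/2x²y, LT = x²y.
f_2 = 12x² + 4x - y³ + 5y² - 16, LT = x².

S(f_1,f_2): lcm = x²y. S = -⅓xy + 1/12y⁴ - 5/12y³ + 4/3y.
  reduce S modulo (f_1, f_2):
  remainder -⅓xy + 1/12y⁴ - 5/12y³ + 4/3y ≠ 0; add h_3 = -⅓xy + 1/12y⁴ - 5/12y³ + 4/3y to the basis.

S(f_1,h_3): lcm = x²y. S = ¼xy⁴ - 5/4xy³ + 4xy.
  reduce S modulo (f_1, f_2, h_3):
  remainder 1/16y⁷ - ⅝y⁶ + 25/16y⁵ + 2y⁴ - 10y³ + 16y ≠ 0; add h_4 = 1/16y⁷ - ⅝y⁶ + 25/16y⁵ + 2y⁴ - 10y³ + 16y to the basis.

The other S-polynomials (S(f_2,h_3), S(f_1,h_4), S(f_2,h_4), S(h_3,h_4)) all reduce to 0 modulo the current basis, so we have a Gröbner basis.
Inter-reduce: drop elements whose leading term is divisible by another's, tail-reduce, and make monic.
Reduced Gröbner basis: {x² + ⅓x - 1/12y³ + 5/12y² - 4/3, xy - ¼y⁴ + 5/4y³ - 4y, y⁷ - 10y⁶ + 25y⁵ + 32y⁴ - 160y³ + 256y}.
Label its elements g_1 = x² + ⅓x - 1/12y³ + 5/12y² - 4/3, g_2 = xy - ¼y⁴ + 5/4y³ - 4y, g_3 = y⁷ - 10y⁶ + 25y⁵ + 32y⁴ - 160y³ + 256y.

Reduce p = 11x² + 3/2xy + 2x modulo G:
  leading term x²: subtract (11)·g_1 from 11x² + 3/2xy + 2x → 3/2xy - 5/3x + 11/12y³ - 55/12y² + 44/3
  leading term xy: subtract (3/2)·g_2 from 3/2xy - 5/3x + 11/12y³ - 55/12y² + 44/3 → -5/3x + ⅜y⁴ - 23/24y³ - 55/12y² + 6y + 44/3
  leading term x: no divisor's leading term divides it; move -5/3x to the remainder.
  leading term y⁴: no divisor's leading term divides it; move ⅜y⁴ to the remainder.
  leading term y³: no divisor's leading term divides it; move -23/24y³ to the remainder.
  leading term y²: no divisor's leading term divides it; move -55/12y² to the remainder.
  leading term y: no divisor's leading term divides it; move 6y to the remainder.
  leading term 1: no divisor's leading term divides it; move 44/3 to the remainder.
  normal form = -5/3x + ⅜y⁴ - 23/24y³ - 55/12y² + 6y + 44/3.
The normal form is nonzero, so p ∉ I. Since p minus its normal form lies in I, I + (p) = I + (r) where r = -5/3x + ⅜y⁴ - 23/24y³ - 55/12y² + 6y + 44/3; decide whether this ideal is the whole ring.
Run Buchberger on G together with r (pairs among the g_i already reduce to 0 since G is a Gröbner basis):
g_1 = x² + ⅓x - 1/12y³ + 5/12y² - 4/3, LT = x².
g_2 = xy - ¼y⁴ + 5/4y³ - 4y, LT = xy.
g_3 = y⁷ - 10y⁶ + 25y⁵ + 32y⁴ - 160y³ + 256y, LT = y⁷.
r = -5/3x + ⅜y⁴ - 23/24y³ - 55/12y² + 6y + 44/3, LT = x.

S(g_1,r): lcm = x². S = 9/40xy⁴ - 23/40xy³ - 11/4xy² + 18/5xy + 137/15x - 1/12y³ + 5/12y² - 4/3.
  reduce S modulo (g_1, g_2, g_3, r):
  remainder 11/80y⁶ - 11/8y⁵ + 2197/400y⁴ - 627/200y³ - 357/10y² + 822/25y + 1976/25 ≠ 0; add m_5 = 11/80y⁶ - 11/8y⁵ + 2197/400y⁴ - 627/200y³ - 357/10y² + 822/25y + 1976/25 to the basis.

S(g_2,r): lcm = xy. S = 9/40y⁵ - 33/40y⁴ - 3/2y³ + 18/5y² + 24/5y.
  reduce S modulo (g_1, g_2, g_3, r, m_5):
  remainder 9/40y⁵ - 33/40y⁴ - 3/2y³ + 18/5y² + 24/5y ≠ 0; add m_6 = 9/40y⁵ - 33/40y⁴ - 3/2y³ + 18/5y² + 24/5y to the basis.

S(g_2,m_5): lcm = xy⁶. S = 10xy⁵ - 2197/55xy⁴ + 114/5xy³ + 2856/11xy² - 13152/55xy - 31616/55x - ¼y⁹ + 5/4y⁸ - 4y⁶.
  reduce S modulo (g_1, g_2, g_3, r, m_5, m_6):
  remainder 2964/605y⁴ - 988/55y³ - 3952/121y² + 47424/605y + 63232/605 ≠ 0; add m_7 = 2964/605y⁴ - 988/55y³ - 3952/121y² + 47424/605y + 63232/605 to the basis.

S(g_3,m_6): lcm = y⁷. S = -19/3y⁶ + 95/3y⁵ + 16y⁴ - 544/3y³ + 256y.
  reduce S modulo (g_1, g_2, g_3, r, m_5, m_6, m_7):
  remainder 640/27y³ - 3200/27y² + 10240/27 ≠ 0; add m_8 = 640/27y³ - 3200/27y² + 10240/27 to the basis.

The other S-polynomials (S(g_1,g_2), S(g_1,g_3), S(g_2,g_3), S(g_3,r), S(g_1,m_5), S(g_3,m_5), S(r,m_5), S(g_1,m_6), S(g_2,m_6), S(r,m_6), S(m_5,m_6), S(g_1,m_7), S(g_2,m_7), S(g_3,m_7), S(r,m_7), S(m_5,m_7), S(m_6,m_7), S(g_1,m_8), S(g_2,m_8), S(g_3,m_8), S(r,m_8), S(m_5,m_8), S(m_6,m_8), S(m_7,m_8)) all reduce to 0 modulo the current basis, so we have a Gröbner basis.
Inter-reduce: drop elements whose leading term is divisible by another's, tail-reduce, and make monic.
Reduced Gröbner basis: {x, y³ - 5y² + 16}.
The reduced Gröbner basis of I + (p) is {x, y³ - 5y² + 16} ≠ {1}, a proper ideal, so the enlarged system stays consistent: p is independent of I, with normal form -5/3x + ⅜y⁴ - 23/24y³ - 55/12y² + 6y + 44/3.

The remainder on division by a Gröbner basis is unique — it is the normal form.

11x² + 3/2xy + 2x is independent of I; its normal form modulo I is -5/3x + ⅜y⁴ - 23/24y³ - 55/12y² + 6y + 44/3.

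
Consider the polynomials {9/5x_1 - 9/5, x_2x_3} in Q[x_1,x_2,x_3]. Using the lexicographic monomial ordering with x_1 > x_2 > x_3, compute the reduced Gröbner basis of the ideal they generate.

f_1 = 9/5x_1 - 9/5, LT = x_1.
f_2 = x_2x_3, LT = x_2x_3.

The S-polynomials (S(f_1,f_2)) all reduce to 0 modulo the current basis, so we have a Gröbner basis.

G = {x_1 - 1, x_2x_3}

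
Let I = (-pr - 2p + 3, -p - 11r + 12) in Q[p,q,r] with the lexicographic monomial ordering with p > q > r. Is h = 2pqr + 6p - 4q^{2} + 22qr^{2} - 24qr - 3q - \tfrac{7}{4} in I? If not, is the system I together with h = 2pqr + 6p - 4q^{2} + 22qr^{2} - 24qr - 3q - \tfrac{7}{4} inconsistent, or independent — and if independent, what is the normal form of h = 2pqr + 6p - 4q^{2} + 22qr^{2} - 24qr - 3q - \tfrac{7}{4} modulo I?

First compute the reduced Gröbner basis of I by Buchberger's algorithm.
f_1 = -pr - 2p + 3, LT = pr.
f_2 = -p - 11r + 12, LT = p.

S(f_1,f_2): lcm = pr. S = 2p - 11r^{2} + 12r - 3.
  reduce S modulo (f_1, f_2):
  remainder -11r^{2} - 10r + 21 ≠ 0; add k_3 = -11r^{2} - 10r + 21 to the basis.

The other S-polynomials (S(f_1,k_3), S(f_2,k_3)) all reduce to 0 modulo the current basis, so we have a Gröbner basis.
Inter-reduce: drop elements whose leading term is divisible by another's, tail-reduce, and make monic.
Reduced Gröbner basis: {p + 11r - 12, r^{2} + \tfrac{10}{11}r - \tfrac{21}{11}}.
Label its elements g_1 = p + 11r - 12, g_2 = r^{2} + \tfrac{10}{11}r - \tfrac{21}{11}.

Reduce h = 2pqr + 6p - 4q^{2} + 22qr^{2} - 24qr - 3q - \tfrac{7}{4} modulo G:
  leading term pqr: subtract (2qr)·g_1 from 2pqr + 6p - 4q^{2} + 22qr^{2} - 24qr - 3q - \tfrac{7}{4} → 6p - 4q^{2} - 3q - \tfrac{7}{4}
  leading term p: subtract (6)·g_1 from 6p - 4q^{2} - 3q - \tfrac{7}{4} → -4q^{2} - 3q - 66r + \tfrac{281}{4}
  leading term q^{2}: no divisor's leading term divides it; move -4q^{2} to the remainder.
  leading term q: no divisor's leading term divides it; move -3q to the remainder.
  leading term r: no divisor's leading term divides it; move -66r to the remainder.
  leading term 1: no divisor's leading term divides it; move \tfrac{281}{4} to the remainder.
  normal form = -4q^{2} - 3q - 66r + \tfrac{281}{4}.
The normal form is nonzero, so h ∉ I. Since h minus its normal form lies in I, I + (h) = I + (n) where n = -4q^{2} - 3q - 66r + \tfrac{281}{4}; decide whether this ideal is the whole ring.
Run Buchberger on G together with n (pairs among the g_i already reduce to 0 since G is a Gröbner basis):
g_1 = p + 11r - 12, LT = p.
g_2 = r^{2} + \tfrac{10}{11}r - \tfrac{21}{11}, LT = r^{2}.
n = -4q^{2} - 3q - 66r + \tfrac{281}{4}, LT = q^{2}.

The S-polynomials (S(g_1,g_2), S(g_1,n), S(g_2,n)) all reduce to 0 modulo the current basis, so we have a Gröbner basis.
Inter-reduce: drop elements whose leading term is divisible by another's, tail-reduce, and make monic.
Reduced Gröbner basis: {p + 11r - 12, q^{2} + \tfrac{3}{4}q + \tfrac{33}{2}r - \tfrac{281}{16}, r^{2} + \tfrac{10}{11}r - \tfrac{21}{11}}.
The reduced Gröbner basis of I + (h) is {p + 11r - 12, q^{2} + \tfrac{3}{4}q + \tfrac{33}{2}r - \tfrac{281}{16}, r^{2} + \tfrac{10}{11}r - \tfrac{21}{11}} ≠ {1}, a proper ideal, so the enlarged system stays consistent: h is independent of I, with normal form -4q^{2} - 3q - 66r + \tfrac{281}{4}.

2pqr + 6p - 4q^{2} + 22qr^{2} - 24qr - 3q - \tfrac{7}{4} is independent of I; its normal form modulo I is -4q^{2} - 3q - 66r + \tfrac{281}{4}.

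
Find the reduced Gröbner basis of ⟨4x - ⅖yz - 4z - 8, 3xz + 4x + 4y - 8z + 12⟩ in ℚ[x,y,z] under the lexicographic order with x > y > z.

G = {x - 1/10yz - z - 2, yz² + 4/3yz + 40/3y + 10z² + 20/3z + 200/3}

Buchberger's algorithm terminates because the ascending chain of leading-term ideals stabilizes.

f_1 = 4x - ⅖yz - 4z - 8, LT = x.
f_2 = 3xz + 4x + 4y - 8z + 12, LT = xz.

S(f_1,f_2): lcm = xz. S = -4/3x - 1/10yz² - 4/3y - z² + ⅔z - 4.
  leading term x: subtract (-⅓)·f_1 from -4/3x - 1/10yz² - 4/3y - z² + ⅔z - 4 → -1/10yz² - 2/15yz - 4/3y - z² - ⅔z - 20/3
  leading term yz²: no divisor's leading term divides it; move -1/10yz² to the remainder.
  leading term yz: no divisor's leading term divides it; move -2/15yz to the remainder.
  leading term y: no divisor's leading term divides it; move -4/3y to the remainder.
  leading term z²: no divisor's leading term divides it; move -z² to the remainder.
  leading term z: no divisor's leading term divides it; move -⅔z to the remainder.
  leading term 1: no divisor's leading term divides it; move -20/3 to the remainder.
  remainder -1/10yz² - 2/15yz - 4/3y - z² - ⅔z - 20/3 ≠ 0; add g_3 = -1/10yz² - 2/15yz - 4/3y - z² - ⅔z - 20/3 to the basis.

The other S-polynomials (S(f_1,g_3), S(f_2,g_3)) all reduce to 0 modulo the current basis, so we have a Gröbner basis.
Inter-reduce: drop elements whose leading term is divisible by another's, tail-reduce, and make monic.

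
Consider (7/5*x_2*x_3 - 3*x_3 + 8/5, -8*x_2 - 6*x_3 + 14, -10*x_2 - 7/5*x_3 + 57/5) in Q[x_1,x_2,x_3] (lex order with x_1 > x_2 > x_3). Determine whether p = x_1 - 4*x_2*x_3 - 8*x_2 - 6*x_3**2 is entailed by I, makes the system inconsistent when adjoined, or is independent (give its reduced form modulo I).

x_1 - 4*x_2*x_3 - 8*x_2 - 6*x_3**2 is independent of I; its normal form modulo I is x_1 - 18.

First compute the reduced Gröbner basis of I by Buchberger's algorithm.
f_1 = 7/5*x_2*x_3 - 3*x_3 + 8/5, LT = x_2*x_3.
f_2 = -8*x_2 - 6*x_3 + 14, LT = x_2.
f_3 = -10*x_2 - 7/5*x_3 + 57/5, LT = x_2.

S(f_1,f_2): lcm = x_2*x_3. S = -3/4*x_3**2 - 11/28*x_3 + 8/7.
  reduce S modulo (f_1, f_2, f_3):
  remainder -3/4*x_3**2 - 11/28*x_3 + 8/7 ≠ 0; add h_4 = -3/4*x_3**2 - 11/28*x_3 + 8/7 to the basis.

S(f_1,f_3): lcm = x_2*x_3. S = -7/50*x_3**2 - 351/350*x_3 + 8/7.
  reduce S modulo (f_1, f_2, f_3, h_4):
  remainder -488/525*x_3 + 488/525 ≠ 0; add h_5 = -488/525*x_3 + 488/525 to the basis.

The other S-polynomials (S(f_2,f_3), S(f_1,h_4), S(f_2,h_4), S(f_3,h_4), S(f_1,h_5), S(f_2,h_5), S(f_3,h_5), S(h_4,h_5)) all reduce to 0 modulo the current basis, so we have a Gröbner basis.
Inter-reduce: drop elements whose leading term is divisible by another's, tail-reduce, and make monic.
Reduced Gröbner basis: {x_2 - 1, x_3 - 1}.
Label its elements g_1 = x_2 - 1, g_2 = x_3 - 1.

Reduce p = x_1 - 4*x_2*x_3 - 8*x_2 - 6*x_3**2 modulo G:
  leading term x_1: no divisor's leading term divides it; move x_1 to the remainder.
  leading term x_2*x_3: subtract (-4*x_3)·g_1 from -4*x_2*x_3 - 8*x_2 - 6*x_3**2 → -8*x_2 - 6*x_3**2 - 4*x_3
  leading term x_2: subtract (-8)·g_1 from -8*x_2 - 6*x_3**2 - 4*x_3 → -6*x_3**2 - 4*x_3 - 8
  leading term x_3**2: subtract (-6*x_3)·g_2 from -6*x_3**2 - 4*x_3 - 8 → -10*x_3 - 8
  leading term x_3: subtract (-10)·g_2 from -10*x_3 - 8 → -18
  leading term 1: no divisor's leading term divides it; move -18 to the remainder.
  normal form = x_1 - 18.
The normal form is nonzero, so p ∉ I. Since p minus its normal form lies in I, I + (p) = I + (r) where r = x_1 - 18; decide whether this ideal is the whole ring.
Run Buchberger on G together with r (pairs among the g_i already reduce to 0 since G is a Gröbner basis):
g_1 = x_2 - 1, LT = x_2.
g_2 = x_3 - 1, LT = x_3.
r = x_1 - 18, LT = x_1.

The S-polynomials (S(g_1,g_2), S(g_1,r), S(g_2,r)) all reduce to 0 modulo the current basis, so we have a Gröbner basis.
Inter-reduce: drop elements whose leading term is divisible by another's, tail-reduce, and make monic.
Reduced Gröbner basis: {x_1 - 18, x_2 - 1, x_3 - 1}.
The reduced Gröbner basis of I + (p) is {x_1 - 18, x_2 - 1, x_3 - 1} ≠ {1}, a proper ideal, so the enlarged system stays consistent: p is independent of I, with normal form x_1 - 18.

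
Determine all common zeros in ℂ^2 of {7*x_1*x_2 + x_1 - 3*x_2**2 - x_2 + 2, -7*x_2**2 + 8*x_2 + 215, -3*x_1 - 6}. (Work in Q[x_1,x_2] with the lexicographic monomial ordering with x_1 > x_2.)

Compute a lex Gröbner basis by Buchberger's algorithm.
f_1 = 7*x_1*x_2 + x_1 - 3*x_2**2 - x_2 + 2, LT = x_1*x_2.
f_2 = -7*x_2**2 + 8*x_2 + 215, LT = x_2**2.
f_3 = -3*x_1 - 6, LT = x_1.

S(f_1,f_2): lcm = x_1*x_2**2. S = 9/7*x_1*x_2 + 215/7*x_1 - 3/7*x_2**3 - 1/7*x_2**2 + 2/7*x_2.
  leading term x_1*x_2: subtract (9/49)·f_1 from 9/7*x_1*x_2 + 215/7*x_1 - 3/7*x_2**3 - 1/7*x_2**2 + 2/7*x_2 → 1496/49*x_1 - 3/7*x_2**3 + 20/49*x_2**2 + 23/49*x_2 - 18/49
  leading term x_1: subtract (-1496/147)·f_3 from 1496/49*x_1 - 3/7*x_2**3 + 20/49*x_2**2 + 23/49*x_2 - 18/49 → -3/7*x_2**3 + 20/49*x_2**2 + 23/49*x_2 - 430/7
  leading term x_2**3: subtract (3/49*x_2)·f_2 from -3/7*x_2**3 + 20/49*x_2**2 + 23/49*x_2 - 430/7 → -4/49*x_2**2 - 622/49*x_2 - 430/7
  leading term x_2**2: subtract (4/343)·f_2 from -4/49*x_2**2 - 622/49*x_2 - 430/7 → -4386/343*x_2 - 21930/343
  leading term x_2: no divisor's leading term divides it; move -4386/343*x_2 to the remainder.
  leading term 1: no divisor's leading term divides it; move -21930/343 to the remainder.
  remainder -4386/343*x_2 - 21930/343 ≠ 0; add h_4 = -4386/343*x_2 - 21930/343 to the basis.

The other S-polynomials (S(f_1,f_3), S(f_2,f_3), S(f_1,h_4), S(f_2,h_4), S(f_3,h_4)) all reduce to 0 modulo the current basis, so we have a Gröbner basis.
Inter-reduce: drop elements whose leading term is divisible by another's, tail-reduce, and make monic.
Reduced Gröbner basis: {x_1 + 2, x_2 + 5}.

From the last basis element, x_2 + 5 = 0, so x_2 takes values in {-5}. Each choice, substituted upward through the basis, yields the corresponding point(s) of the solution set.
  x_2 = -5: the earlier basis element becomes x_1 + 2 = 0, giving x_1 = -2 — point (-2, -5).
Check: every point annihilates each of the original generators.
This is the nonlinear analogue of row-reducing a linear system.

{(-2, -5)}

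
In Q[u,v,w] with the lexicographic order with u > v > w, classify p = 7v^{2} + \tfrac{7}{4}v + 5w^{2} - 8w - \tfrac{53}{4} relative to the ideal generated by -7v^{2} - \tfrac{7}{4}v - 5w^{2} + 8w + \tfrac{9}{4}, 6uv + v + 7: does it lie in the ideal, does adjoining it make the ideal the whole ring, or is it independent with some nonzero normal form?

Adjoining 7v^{2} + \tfrac{7}{4}v + 5w^{2} - 8w - \tfrac{53}{4} makes the ideal the whole ring: the system is inconsistent.

First compute the reduced Gröbner basis of I by Buchberger's algorithm.
f_1 = -7v^{2} - \tfrac{7}{4}v - 5w^{2} + 8w + \tfrac{9}{4}, LT = v^{2}.
f_2 = 6uv + v + 7, LT = uv.

S(f_1,f_2): lcm = uv^{2}. S = \tfrac{1}{4}uv + \tfrac{5}{7}uw^{2} - \tfrac{8}{7}uw - \tfrac{9}{28}u - \tfrac{1}{6}v^{2} - \tfrac{7}{6}v.
  leading term uv: subtract (\tfrac{1}{24})·f_2 from \tfrac{1}{4}uv + \tfrac{5}{7}uw^{2} - \tfrac{8}{7}uw - \tfrac{9}{28}u - \tfrac{1}{6}v^{2} - \tfrac{7}{6}v → \tfrac{5}{7}uw^{2} - \tfrac{8}{7}uw - \tfrac{9}{28}u - \tfrac{1}{6}v^{2} - \tfrac{29}{24}v - \tfrac{7}{24}
  leading term uw^{2}: no divisor's leading term divides it; move \tfrac{5}{7}uw^{2} to the remainder.
  leading term uw: no divisor's leading term divides it; move -\tfrac{8}{7}uw to the remainder.
  leading term u: no divisor's leading term divides it; move -\tfrac{9}{28}u to the remainder.
  leading term v^{2}: subtract (\tfrac{1}{42})·f_1 from -\tfrac{1}{6}v^{2} - \tfrac{29}{24}v - \tfrac{7}{24} → -\tfrac{7}{6}v + \tfrac{5}{42}w^{2} - \tfrac{4}{21}w - \tfrac{29}{84}
  leading term v: no divisor's leading term divides it; move -\tfrac{7}{6}v to the remainder.
  leading term w^{2}: no divisor's leading term divides it; move \tfrac{5}{42}w^{2} to the remainder.
  leading term w: no divisor's leading term divides it; move -\tfrac{4}{21}w to the remainder.
  leading term 1: no divisor's leading term divides it; move -\tfrac{29}{84} to the remainder.
  remainder \tfrac{5}{7}uw^{2} - \tfrac{8}{7}uw - \tfrac{9}{28}u - \tfrac{7}{6}v + \tfrac{5}{42}w^{2} - \tfrac{4}{21}w - \tfrac{29}{84} ≠ 0; add h_3 = \tfrac{5}{7}uw^{2} - \tfrac{8}{7}uw - \tfrac{9}{28}u - \tfrac{7}{6}v + \tfrac{5}{42}w^{2} - \tfrac{4}{21}w - \tfrac{29}{84} to the basis.

The other S-polynomials (S(f_1,h_3), S(f_2,h_3)) all reduce to 0 modulo the current basis, so we have a Gröbner basis.
Inter-reduce: drop elements whose leading term is divisible by another's, tail-reduce, and make monic.
Reduced Gröbner basis: {uv + \tfrac{1}{6}v + \tfrac{7}{6}, uw^{2} - \tfrac{8}{5}uw - \tfrac{9}{20}u - \tfrac{49}{30}v + \tfrac{1}{6}w^{2} - \tfrac{4}{15}w - \tfrac{29}{60}, v^{2} + \tfrac{1}{4}v + \tfrac{5}{7}w^{2} - \tfrac{8}{7}w - \tfrac{9}{28}}.
Label its elements g_1 = uv + \tfrac{1}{6}v + \tfrac{7}{6}, g_2 = uw^{2} - \tfrac{8}{5}uw - \tfrac{9}{20}u - \tfrac{49}{30}v + \tfrac{1}{6}w^{2} - \tfrac{4}{15}w - \tfrac{29}{60}, g_3 = v^{2} + \tfrac{1}{4}v + \tfrac{5}{7}w^{2} - \tfrac{8}{7}w - \tfrac{9}{28}.

Reduce p = 7v^{2} + \tfrac{7}{4}v + 5w^{2} - 8w - \tfrac{53}{4} modulo G:
  leading term v^{2}: subtract (7)·g_3 from 7v^{2} + \tfrac{7}{4}v + 5w^{2} - 8w - \tfrac{53}{4} → -11
  leading term 1: no divisor's leading term divides it; move -11 to the remainder.
  normal form = -11.
The normal form is nonzero, so p ∉ I. Since p minus its normal form lies in I, I + (p) = I + (r) where r = -11; decide whether this ideal is the whole ring.
Here r = -11 is a nonzero constant, hence a unit: 1 ∈ I + (p), the Gröbner basis of I + (p) is {1}, and the enlarged system has no common solution — adjoining p is inconsistent.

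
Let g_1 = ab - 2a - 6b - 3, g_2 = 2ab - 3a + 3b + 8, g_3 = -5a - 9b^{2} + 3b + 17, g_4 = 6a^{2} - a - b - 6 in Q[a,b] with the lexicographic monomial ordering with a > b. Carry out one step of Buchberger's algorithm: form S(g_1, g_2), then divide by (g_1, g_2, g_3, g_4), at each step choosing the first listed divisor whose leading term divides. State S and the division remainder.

S(g_1, g_2) = -\tfrac{1}{2}a - \tfrac{15}{2}b - 7; remainder on division = \tfrac{9}{10}b^{2} - \tfrac{39}{5}b - \tfrac{87}{10}.

lcm(LM(g_1), LM(g_2)) = ab.
S = (lcm/LT(g_1))·g_1 − (lcm/LT(g_2))·g_2 = -\tfrac{1}{2}a - \tfrac{15}{2}b - 7.
Reduce S modulo (g_1, g_2, g_3, g_4) in that order:
  leading term a: subtract (\tfrac{1}{10})·g_3 from -\tfrac{1}{2}a - \tfrac{15}{2}b - 7 → \tfrac{9}{10}b^{2} - \tfrac{39}{5}b - \tfrac{87}{10}
  leading term b^{2}: no divisor's leading term divides it; move \tfrac{9}{10}b^{2} to the remainder.
  leading term b: no divisor's leading term divides it; move -\tfrac{39}{5}b to the remainder.
  leading term 1: no divisor's leading term divides it; move -\tfrac{87}{10} to the remainder.
The remainder \tfrac{9}{10}b^{2} - \tfrac{39}{5}b - \tfrac{87}{10} is nonzero, so it would be added as the next basis element.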